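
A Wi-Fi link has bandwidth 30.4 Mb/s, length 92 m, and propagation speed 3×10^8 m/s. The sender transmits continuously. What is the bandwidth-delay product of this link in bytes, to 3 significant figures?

Propagation delay = 92 / 300000000 = 3.06667e-07 s.
BDP = R × t_prop = 30400000 × 3.06667e-07 = 9.32267 bits.
In bytes: 9.32267/8 = 1.17 bytes.

1.17 bytes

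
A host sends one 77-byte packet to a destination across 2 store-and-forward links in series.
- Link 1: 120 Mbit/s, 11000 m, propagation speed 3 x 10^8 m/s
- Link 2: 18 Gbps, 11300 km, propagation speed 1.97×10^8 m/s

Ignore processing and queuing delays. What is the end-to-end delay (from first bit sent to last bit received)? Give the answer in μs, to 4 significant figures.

L = 77 × 8 = 616 bits.
Transmission delays (L/R per hop): 5.13333, 0.0342222 μs; sum = 5.16756 μs.
Propagation delays (d/s per hop): 36.6667, 57360.4 μs; sum = 57397.1 μs.
End-to-end = 57400 μs.

57400 μs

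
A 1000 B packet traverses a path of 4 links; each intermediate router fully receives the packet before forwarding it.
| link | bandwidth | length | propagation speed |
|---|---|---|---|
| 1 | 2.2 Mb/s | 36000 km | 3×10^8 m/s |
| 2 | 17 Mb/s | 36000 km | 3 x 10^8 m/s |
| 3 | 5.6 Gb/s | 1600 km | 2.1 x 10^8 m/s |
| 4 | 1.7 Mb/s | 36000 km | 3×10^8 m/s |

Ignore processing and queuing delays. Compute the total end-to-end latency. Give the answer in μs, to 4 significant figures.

L = 1000 × 8 = 8000 bits.
Transmission delays (L/R per hop): 3636.36, 470.588, 1.42857, 4705.88 μs; sum = 8814.26 μs.
Propagation delays (d/s per hop): 120000, 120000, 7619.05, 120000 μs; sum = 367619 μs.
End-to-end = 376400 μs.

376400 μs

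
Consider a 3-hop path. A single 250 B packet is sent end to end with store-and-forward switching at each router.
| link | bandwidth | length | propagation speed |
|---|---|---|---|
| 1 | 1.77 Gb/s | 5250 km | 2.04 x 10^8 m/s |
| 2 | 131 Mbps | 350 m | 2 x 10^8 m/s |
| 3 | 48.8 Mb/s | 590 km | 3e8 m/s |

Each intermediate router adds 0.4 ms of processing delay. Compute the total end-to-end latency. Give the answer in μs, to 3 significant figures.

28600 μs

L = 250 × 8 = 2000 bits.
Transmission delays (L/R per hop): 1.12994, 15.2672, 40.9836 μs; sum = 57.3807 μs.
Propagation delays (d/s per hop): 25735.3, 1.75, 1966.67 μs; sum = 27703.7 μs.
Processing at 2 router(s): 2 × 0.4 ms = 800 μs.
End-to-end = 28600 μs.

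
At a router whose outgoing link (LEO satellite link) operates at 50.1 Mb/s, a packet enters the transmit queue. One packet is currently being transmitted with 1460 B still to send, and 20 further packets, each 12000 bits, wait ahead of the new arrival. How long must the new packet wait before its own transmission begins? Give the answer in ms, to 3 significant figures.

5.02 ms

Each queued packet: L/R = 12000/50100000 = 0.239521 ms.
20 queued → 4.79042 ms.
Plus remaining 11680 bits of current packet: 0.233134 ms.
Queuing delay = 5.02 ms.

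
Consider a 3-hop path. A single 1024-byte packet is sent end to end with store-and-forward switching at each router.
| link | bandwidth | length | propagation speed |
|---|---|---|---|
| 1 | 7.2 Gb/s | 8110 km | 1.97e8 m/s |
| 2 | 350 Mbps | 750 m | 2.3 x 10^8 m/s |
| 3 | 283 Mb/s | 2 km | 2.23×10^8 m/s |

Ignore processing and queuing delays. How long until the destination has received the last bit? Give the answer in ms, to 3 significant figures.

41.2 ms

L = 1024 × 8 = 8192 bits.
Transmission delays (L/R per hop): 0.00113778, 0.0234057, 0.028947 ms; sum = 0.0534905 ms.
Propagation delays (d/s per hop): 41.1675, 0.00326087, 0.00896861 ms; sum = 41.1797 ms.
End-to-end = 41.2 ms.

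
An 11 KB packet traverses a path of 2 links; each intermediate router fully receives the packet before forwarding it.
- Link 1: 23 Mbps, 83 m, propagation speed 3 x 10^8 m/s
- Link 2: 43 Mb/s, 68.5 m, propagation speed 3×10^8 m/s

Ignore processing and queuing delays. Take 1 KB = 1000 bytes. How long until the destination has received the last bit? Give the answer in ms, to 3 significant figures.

L = 88000 bits.
Transmission delays (L/R per hop): 3.82609, 2.04651 ms; sum = 5.8726 ms.
Propagation delays (d/s per hop): 0.000276667, 0.000228333 ms; sum = 0.000505 ms.
End-to-end = 5.87 ms.

5.87 ms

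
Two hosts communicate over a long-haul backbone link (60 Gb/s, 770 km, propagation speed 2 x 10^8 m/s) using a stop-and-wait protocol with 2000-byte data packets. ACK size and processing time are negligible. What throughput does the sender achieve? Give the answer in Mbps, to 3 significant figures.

t_tx = L/R = 16000/60000000000 = 2.66667e-07 s.
t_prop = 770000/200000000 = 0.00385 s; RTT = 0.0077 s.
Cycle = t_tx + RTT = 0.00770027 s.
Throughput = L / cycle = 16000 / 0.00770027 = 2.08 Mbps.

2.08 Mbps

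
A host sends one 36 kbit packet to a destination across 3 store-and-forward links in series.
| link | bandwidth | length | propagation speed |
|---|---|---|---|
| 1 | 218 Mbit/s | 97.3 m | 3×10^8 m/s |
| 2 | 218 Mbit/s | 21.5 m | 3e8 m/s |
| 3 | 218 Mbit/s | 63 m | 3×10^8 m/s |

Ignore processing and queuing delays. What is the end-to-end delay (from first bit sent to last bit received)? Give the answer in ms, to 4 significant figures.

L = 36000 bits.
Transmission delay per hop = L/R = 36000/218000000 = 0.165138 ms; 3 hops → 0.495413 ms.
Propagation delays (d/s per hop): 0.000324333, 7.16667e-05, 0.00021 ms; sum = 0.000606 ms.
End-to-end = 0.4960 ms.

0.4960 ms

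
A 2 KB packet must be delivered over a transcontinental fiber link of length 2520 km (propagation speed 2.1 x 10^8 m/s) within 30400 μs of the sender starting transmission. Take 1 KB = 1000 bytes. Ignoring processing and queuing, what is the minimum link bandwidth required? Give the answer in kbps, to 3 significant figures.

L = 16000 bits.
Propagation delay = 2520000 / 210000000 = 12000 μs.
Transmission budget = 30400 − 12000 = 18400 μs.
R ≥ L / t_tx = 16000 bits / 0.0184 s = 870 kbps.

870 kbps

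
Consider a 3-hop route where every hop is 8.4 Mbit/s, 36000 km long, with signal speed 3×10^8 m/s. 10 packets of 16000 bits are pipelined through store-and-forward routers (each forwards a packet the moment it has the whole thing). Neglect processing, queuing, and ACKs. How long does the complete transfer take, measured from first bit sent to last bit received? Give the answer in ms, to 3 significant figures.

Per-hop transmission t_tx = L/R = 16000/8400000 = 1.90476 ms.
Per-hop propagation t_prop = 36000000/300000000 = 120 ms.
Pipeline fill: first packet needs 3·t_tx to clear all hops; remaining 9 packets each add one t_tx.
Total = (3+10-1)·t_tx + 3·t_prop = 12·1.90476 + 3·120 = 383 ms.

383 ms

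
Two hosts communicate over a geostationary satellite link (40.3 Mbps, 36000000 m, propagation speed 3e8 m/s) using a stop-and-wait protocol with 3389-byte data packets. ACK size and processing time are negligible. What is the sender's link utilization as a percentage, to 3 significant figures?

t_tx = L/R = 27112/40300000 = 0.000672754 s.
t_prop = 36000000/300000000 = 0.12 s; RTT = 0.24 s.
Cycle = t_tx + RTT = 0.240673 s.
Utilization = t_tx / cycle = 0.000672754/0.240673 = 0.280 %.

0.280 %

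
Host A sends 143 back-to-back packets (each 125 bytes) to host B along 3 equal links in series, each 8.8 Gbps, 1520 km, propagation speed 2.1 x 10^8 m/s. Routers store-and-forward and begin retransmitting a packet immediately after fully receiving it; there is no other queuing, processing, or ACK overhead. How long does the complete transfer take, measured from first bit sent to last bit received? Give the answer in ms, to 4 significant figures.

Per-hop transmission t_tx = L/R = 1000/8800000000 = 0.000113636 ms.
Per-hop propagation t_prop = 1520000/210000000 = 7.2381 ms.
Pipeline fill: first packet needs 3·t_tx to clear all hops; remaining 142 packets each add one t_tx.
Total = (3+143-1)·t_tx + 3·t_prop = 145·0.000113636 + 3·7.2381 = 21.73 ms.

21.73 ms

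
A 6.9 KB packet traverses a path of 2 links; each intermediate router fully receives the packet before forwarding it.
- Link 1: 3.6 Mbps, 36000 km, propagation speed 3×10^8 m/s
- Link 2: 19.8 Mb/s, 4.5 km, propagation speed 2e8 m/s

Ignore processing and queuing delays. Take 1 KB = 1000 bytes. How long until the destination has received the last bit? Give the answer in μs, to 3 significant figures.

L = 55200 bits.
Transmission delays (L/R per hop): 15333.3, 2787.88 μs; sum = 18121.2 μs.
Propagation delays (d/s per hop): 120000, 22.5 μs; sum = 120023 μs.
End-to-end = 138000 μs.

138000 μs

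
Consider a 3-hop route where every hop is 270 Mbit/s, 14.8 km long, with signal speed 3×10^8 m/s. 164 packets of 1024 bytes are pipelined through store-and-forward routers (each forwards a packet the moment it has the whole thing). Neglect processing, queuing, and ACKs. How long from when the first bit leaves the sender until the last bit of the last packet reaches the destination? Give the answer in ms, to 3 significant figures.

Per-hop transmission t_tx = L/R = 8192/270000000 = 0.0303407 ms.
Per-hop propagation t_prop = 14800/300000000 = 0.0493333 ms.
Pipeline fill: first packet needs 3·t_tx to clear all hops; remaining 163 packets each add one t_tx.
Total = (3+164-1)·t_tx + 3·t_prop = 166·0.0303407 + 3·0.0493333 = 5.18 ms.

5.18 ms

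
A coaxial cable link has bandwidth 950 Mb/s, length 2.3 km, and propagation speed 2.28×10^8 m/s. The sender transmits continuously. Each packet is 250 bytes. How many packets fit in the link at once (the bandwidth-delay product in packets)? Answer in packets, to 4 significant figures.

4.792 packets

Propagation delay = 2300 / 2.28e+08 = 1.00877e-05 s.
BDP = R × t_prop = 950000000 × 1.00877e-05 = 9583.33 bits.
In packets of 2000 bits: 4.792 packets.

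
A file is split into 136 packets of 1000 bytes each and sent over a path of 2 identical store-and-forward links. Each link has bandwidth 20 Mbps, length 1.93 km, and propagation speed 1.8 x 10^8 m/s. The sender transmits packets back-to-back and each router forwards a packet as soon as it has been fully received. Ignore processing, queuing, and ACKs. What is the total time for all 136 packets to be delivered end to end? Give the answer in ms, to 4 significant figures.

54.82 ms

Per-hop transmission t_tx = L/R = 8000/20000000 = 0.4 ms.
Per-hop propagation t_prop = 1930/180000000 = 0.0107222 ms.
Pipeline fill: first packet needs 2·t_tx to clear all hops; remaining 135 packets each add one t_tx.
Total = (2+136-1)·t_tx + 2·t_prop = 137·0.4 + 2·0.0107222 = 54.82 ms.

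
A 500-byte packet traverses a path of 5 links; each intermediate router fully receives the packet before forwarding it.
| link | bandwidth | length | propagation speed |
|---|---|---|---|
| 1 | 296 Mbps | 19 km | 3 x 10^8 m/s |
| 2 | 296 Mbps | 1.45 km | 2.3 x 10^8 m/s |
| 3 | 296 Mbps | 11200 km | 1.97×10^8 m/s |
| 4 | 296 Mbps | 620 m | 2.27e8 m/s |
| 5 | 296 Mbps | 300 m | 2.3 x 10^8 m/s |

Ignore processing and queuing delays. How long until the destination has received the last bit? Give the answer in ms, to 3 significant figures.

57.0 ms

L = 500 × 8 = 4000 bits.
Transmission delay per hop = L/R = 4000/296000000 = 0.0135135 ms; 5 hops → 0.0675676 ms.
Propagation delays (d/s per hop): 0.0633333, 0.00630435, 56.8528, 0.00273128, 0.00130435 ms; sum = 56.9265 ms.
End-to-end = 57.0 ms.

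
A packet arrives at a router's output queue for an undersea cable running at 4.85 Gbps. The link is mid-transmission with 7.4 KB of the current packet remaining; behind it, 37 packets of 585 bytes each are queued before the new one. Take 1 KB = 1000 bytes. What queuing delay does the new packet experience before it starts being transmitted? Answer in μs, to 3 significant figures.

Each queued packet: L/R = 4680/4850000000 = 0.964948 μs.
37 queued → 35.7031 μs.
Plus remaining 59200 bits of current packet: 12.2062 μs.
Queuing delay = 47.9 μs.

47.9 μs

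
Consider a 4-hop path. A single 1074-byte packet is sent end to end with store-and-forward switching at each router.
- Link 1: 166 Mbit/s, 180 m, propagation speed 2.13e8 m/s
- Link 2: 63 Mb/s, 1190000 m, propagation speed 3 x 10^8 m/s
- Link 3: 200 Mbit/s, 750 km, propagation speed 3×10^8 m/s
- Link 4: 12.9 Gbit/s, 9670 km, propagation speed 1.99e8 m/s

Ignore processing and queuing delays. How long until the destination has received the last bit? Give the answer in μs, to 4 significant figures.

L = 1074 × 8 = 8592 bits.
Transmission delays (L/R per hop): 51.759, 136.381, 42.96, 0.666047 μs; sum = 231.766 μs.
Propagation delays (d/s per hop): 0.84507, 3966.67, 2500, 48593 μs; sum = 55060.5 μs.
End-to-end = 55290 μs.

55290 μs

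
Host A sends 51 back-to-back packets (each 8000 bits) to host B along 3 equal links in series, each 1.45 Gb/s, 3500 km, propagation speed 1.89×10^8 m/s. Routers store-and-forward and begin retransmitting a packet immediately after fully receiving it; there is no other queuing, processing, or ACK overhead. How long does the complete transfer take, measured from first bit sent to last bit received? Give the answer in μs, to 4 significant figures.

Per-hop transmission t_tx = L/R = 8000/1450000000 = 5.51724 μs.
Per-hop propagation t_prop = 3500000/189000000 = 18518.5 μs.
Pipeline fill: first packet needs 3·t_tx to clear all hops; remaining 50 packets each add one t_tx.
Total = (3+51-1)·t_tx + 3·t_prop = 53·5.51724 + 3·18518.5 = 55850 μs.

55850 μs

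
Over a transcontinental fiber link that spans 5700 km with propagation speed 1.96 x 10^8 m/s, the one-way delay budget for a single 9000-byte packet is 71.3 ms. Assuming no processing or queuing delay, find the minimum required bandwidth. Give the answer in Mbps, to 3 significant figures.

1.71 Mbps

L = 72000 bits.
Propagation delay = 5700000 / 196000000 = 29.0816 ms.
Transmission budget = 71.3 − 29.0816 = 42.2184 ms.
R ≥ L / t_tx = 72000 bits / 0.0422184 s = 1.71 Mbps.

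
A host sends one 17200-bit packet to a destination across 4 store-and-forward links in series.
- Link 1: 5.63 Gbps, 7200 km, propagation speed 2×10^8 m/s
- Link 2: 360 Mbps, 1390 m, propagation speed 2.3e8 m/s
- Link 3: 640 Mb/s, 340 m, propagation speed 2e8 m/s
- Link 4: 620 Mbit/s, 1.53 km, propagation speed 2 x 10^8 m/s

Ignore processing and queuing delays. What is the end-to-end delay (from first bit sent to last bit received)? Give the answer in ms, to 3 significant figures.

36.1 ms

Transmission delays (L/R per hop): 0.00305506, 0.0477778, 0.026875, 0.0277419 ms; sum = 0.10545 ms.
Propagation delays (d/s per hop): 36, 0.00604348, 0.0017, 0.00765 ms; sum = 36.0154 ms.
End-to-end = 36.1 ms.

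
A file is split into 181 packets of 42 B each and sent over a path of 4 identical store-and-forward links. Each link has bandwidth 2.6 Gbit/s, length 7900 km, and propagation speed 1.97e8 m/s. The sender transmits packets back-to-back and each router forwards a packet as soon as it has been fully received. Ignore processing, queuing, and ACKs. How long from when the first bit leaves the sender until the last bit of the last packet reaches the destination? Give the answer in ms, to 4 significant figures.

160.4 ms

Per-hop transmission t_tx = L/R = 336/2600000000 = 0.000129231 ms.
Per-hop propagation t_prop = 7900000/197000000 = 40.1015 ms.
Pipeline fill: first packet needs 4·t_tx to clear all hops; remaining 180 packets each add one t_tx.
Total = (4+181-1)·t_tx + 4·t_prop = 184·0.000129231 + 4·40.1015 = 160.4 ms.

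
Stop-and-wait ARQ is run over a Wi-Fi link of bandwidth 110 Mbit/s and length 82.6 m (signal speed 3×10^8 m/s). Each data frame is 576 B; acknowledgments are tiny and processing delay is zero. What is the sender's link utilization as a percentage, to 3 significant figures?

t_tx = L/R = 4608/110000000 = 4.18909e-05 s.
t_prop = 82.6/300000000 = 2.75333e-07 s; RTT = 5.50667e-07 s.
Cycle = t_tx + RTT = 4.24416e-05 s.
Utilization = t_tx / cycle = 4.18909e-05/4.24416e-05 = 98.7 %.

98.7 %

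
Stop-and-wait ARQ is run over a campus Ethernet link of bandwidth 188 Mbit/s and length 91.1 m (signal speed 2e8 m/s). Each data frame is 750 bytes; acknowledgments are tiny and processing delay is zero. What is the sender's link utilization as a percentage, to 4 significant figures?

t_tx = L/R = 6000/188000000 = 3.19149e-05 s.
t_prop = 91.1/200000000 = 4.555e-07 s; RTT = 9.11e-07 s.
Cycle = t_tx + RTT = 3.28259e-05 s.
Utilization = t_tx / cycle = 3.19149e-05/3.28259e-05 = 97.22 %.

97.22 %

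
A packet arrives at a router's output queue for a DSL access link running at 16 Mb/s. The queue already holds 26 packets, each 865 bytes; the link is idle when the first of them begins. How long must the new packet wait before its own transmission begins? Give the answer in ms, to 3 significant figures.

Each queued packet: L/R = 6920/16000000 = 0.4325 ms.
26 queued → 11.245 ms.
Queuing delay = 11.2 ms.

11.2 ms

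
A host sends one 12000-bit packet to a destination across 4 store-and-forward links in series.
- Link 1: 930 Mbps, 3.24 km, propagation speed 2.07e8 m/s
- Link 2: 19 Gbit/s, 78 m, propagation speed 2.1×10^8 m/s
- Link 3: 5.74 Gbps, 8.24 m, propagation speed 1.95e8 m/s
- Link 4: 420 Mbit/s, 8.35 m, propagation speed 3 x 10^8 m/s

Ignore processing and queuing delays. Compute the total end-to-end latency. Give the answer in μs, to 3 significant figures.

Transmission delays (L/R per hop): 12.9032, 0.631579, 2.09059, 28.5714 μs; sum = 44.1968 μs.
Propagation delays (d/s per hop): 15.6522, 0.371429, 0.0422564, 0.0278333 μs; sum = 16.0937 μs.
End-to-end = 60.3 μs.

60.3 μs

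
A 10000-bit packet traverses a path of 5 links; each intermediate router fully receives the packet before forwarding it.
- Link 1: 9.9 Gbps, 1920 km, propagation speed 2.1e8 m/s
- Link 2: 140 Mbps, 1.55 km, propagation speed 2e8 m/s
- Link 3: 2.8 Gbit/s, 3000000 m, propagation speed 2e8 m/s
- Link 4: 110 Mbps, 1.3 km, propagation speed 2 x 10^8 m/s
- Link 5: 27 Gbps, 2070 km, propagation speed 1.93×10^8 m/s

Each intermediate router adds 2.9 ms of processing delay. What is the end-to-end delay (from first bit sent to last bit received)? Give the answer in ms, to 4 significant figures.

46.65 ms

Transmission delays (L/R per hop): 0.0010101, 0.0714286, 0.00357143, 0.0909091, 0.00037037 ms; sum = 0.16729 ms.
Propagation delays (d/s per hop): 9.14286, 0.00775, 15, 0.0065, 10.7254 ms; sum = 34.8825 ms.
Processing at 4 router(s): 4 × 2.9 ms = 11.6 ms.
End-to-end = 46.65 ms.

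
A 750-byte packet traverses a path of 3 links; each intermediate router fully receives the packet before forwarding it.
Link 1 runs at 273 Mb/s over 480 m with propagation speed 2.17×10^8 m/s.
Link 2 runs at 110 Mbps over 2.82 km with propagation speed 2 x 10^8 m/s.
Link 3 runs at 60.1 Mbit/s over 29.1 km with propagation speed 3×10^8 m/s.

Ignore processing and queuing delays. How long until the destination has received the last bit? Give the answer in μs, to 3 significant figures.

290 μs

L = 750 × 8 = 6000 bits.
Transmission delays (L/R per hop): 21.978, 54.5455, 99.8336 μs; sum = 176.357 μs.
Propagation delays (d/s per hop): 2.21198, 14.1, 97 μs; sum = 113.312 μs.
End-to-end = 290 μs.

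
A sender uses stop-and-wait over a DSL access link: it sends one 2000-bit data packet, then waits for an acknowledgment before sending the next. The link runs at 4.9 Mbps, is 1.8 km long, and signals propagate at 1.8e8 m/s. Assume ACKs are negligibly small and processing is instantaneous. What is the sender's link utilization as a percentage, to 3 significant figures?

95.3 %

t_tx = L/R = 2000/4900000 = 0.000408163 s.
t_prop = 1800/180000000 = 1e-05 s; RTT = 2e-05 s.
Cycle = t_tx + RTT = 0.000428163 s.
Utilization = t_tx / cycle = 0.000408163/0.000428163 = 95.3 %.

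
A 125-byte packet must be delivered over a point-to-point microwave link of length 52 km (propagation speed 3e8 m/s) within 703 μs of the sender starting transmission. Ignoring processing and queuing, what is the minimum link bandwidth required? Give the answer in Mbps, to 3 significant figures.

L = 1000 bits.
Propagation delay = 52000 / 300000000 = 173.333 μs.
Transmission budget = 703 − 173.333 = 529.667 μs.
R ≥ L / t_tx = 1000 bits / 0.000529667 s = 1.89 Mbps.

1.89 Mbps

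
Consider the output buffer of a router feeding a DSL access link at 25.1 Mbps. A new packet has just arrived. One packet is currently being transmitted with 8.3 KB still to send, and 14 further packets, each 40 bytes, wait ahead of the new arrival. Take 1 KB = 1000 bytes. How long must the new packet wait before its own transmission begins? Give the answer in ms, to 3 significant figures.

2.82 ms

Each queued packet: L/R = 320/25100000 = 0.012749 ms.
14 queued → 0.178486 ms.
Plus remaining 66400 bits of current packet: 2.64542 ms.
Queuing delay = 2.82 ms.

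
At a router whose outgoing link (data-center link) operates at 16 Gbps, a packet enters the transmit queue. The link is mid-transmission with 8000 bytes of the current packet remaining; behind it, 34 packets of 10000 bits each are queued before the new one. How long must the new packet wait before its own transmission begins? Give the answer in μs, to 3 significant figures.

Each queued packet: L/R = 10000/16000000000 = 0.625 μs.
34 queued → 21.25 μs.
Plus remaining 64000 bits of current packet: 4 μs.
Queuing delay = 25.3 μs.

25.3 μs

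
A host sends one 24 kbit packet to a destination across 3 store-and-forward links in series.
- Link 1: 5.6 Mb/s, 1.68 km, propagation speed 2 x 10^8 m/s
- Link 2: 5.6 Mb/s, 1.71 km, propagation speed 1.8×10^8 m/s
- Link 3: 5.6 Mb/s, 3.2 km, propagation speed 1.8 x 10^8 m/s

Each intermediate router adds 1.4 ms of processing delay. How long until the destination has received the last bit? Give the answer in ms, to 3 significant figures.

15.7 ms

L = 24000 bits.
Transmission delay per hop = L/R = 24000/5600000 = 4.28571 ms; 3 hops → 12.8571 ms.
Propagation delays (d/s per hop): 0.0084, 0.0095, 0.0177778 ms; sum = 0.0356778 ms.
Processing at 2 router(s): 2 × 1.4 ms = 2.8 ms.
End-to-end = 15.7 ms.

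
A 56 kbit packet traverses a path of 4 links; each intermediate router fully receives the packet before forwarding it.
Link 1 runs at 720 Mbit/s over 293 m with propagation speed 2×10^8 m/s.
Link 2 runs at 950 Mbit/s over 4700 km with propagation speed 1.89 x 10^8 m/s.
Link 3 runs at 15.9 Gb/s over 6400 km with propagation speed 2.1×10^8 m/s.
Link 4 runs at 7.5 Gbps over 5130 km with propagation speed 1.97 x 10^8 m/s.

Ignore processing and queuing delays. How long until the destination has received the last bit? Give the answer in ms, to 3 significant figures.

81.5 ms

L = 56000 bits.
Transmission delays (L/R per hop): 0.0777778, 0.0589474, 0.00352201, 0.00746667 ms; sum = 0.147714 ms.
Propagation delays (d/s per hop): 0.001465, 24.8677, 30.4762, 26.0406 ms; sum = 81.386 ms.
End-to-end = 81.5 ms.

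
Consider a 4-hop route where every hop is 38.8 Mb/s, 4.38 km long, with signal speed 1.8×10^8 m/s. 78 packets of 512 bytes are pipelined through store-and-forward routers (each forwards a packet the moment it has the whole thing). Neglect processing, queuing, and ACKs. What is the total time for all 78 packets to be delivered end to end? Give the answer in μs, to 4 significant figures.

Per-hop transmission t_tx = L/R = 4096/38800000 = 105.567 μs.
Per-hop propagation t_prop = 4380/180000000 = 24.3333 μs.
Pipeline fill: first packet needs 4·t_tx to clear all hops; remaining 77 packets each add one t_tx.
Total = (4+78-1)·t_tx + 4·t_prop = 81·105.567 + 4·24.3333 = 8648 μs.

8648 μs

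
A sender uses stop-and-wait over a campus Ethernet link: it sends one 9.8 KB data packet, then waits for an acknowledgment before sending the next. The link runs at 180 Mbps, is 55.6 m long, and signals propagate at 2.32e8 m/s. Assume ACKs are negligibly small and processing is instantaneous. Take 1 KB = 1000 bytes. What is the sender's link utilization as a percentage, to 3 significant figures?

99.9 %

t_tx = L/R = 78400/180000000 = 0.000435556 s.
t_prop = 55.6/2.32e+08 = 2.39655e-07 s; RTT = 4.7931e-07 s.
Cycle = t_tx + RTT = 0.000436035 s.
Utilization = t_tx / cycle = 0.000435556/0.000436035 = 99.9 %.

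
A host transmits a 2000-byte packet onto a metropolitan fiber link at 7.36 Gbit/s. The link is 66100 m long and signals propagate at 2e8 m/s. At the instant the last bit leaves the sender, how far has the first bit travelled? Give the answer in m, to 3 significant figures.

t_tx = L/R = 16000/7360000000 = 2.17391e-06 s.
Distance = s × t_tx = 200000000 × 2.17391e-06 = 435 m.

435 m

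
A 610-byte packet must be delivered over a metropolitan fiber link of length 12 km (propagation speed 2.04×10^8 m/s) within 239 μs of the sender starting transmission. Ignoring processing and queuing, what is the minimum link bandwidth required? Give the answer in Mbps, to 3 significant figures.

L = 4880 bits.
Propagation delay = 12000 / 204000000 = 58.8235 μs.
Transmission budget = 239 − 58.8235 = 180.176 μs.
R ≥ L / t_tx = 4880 bits / 0.000180176 s = 27.1 Mbps.

27.1 Mbps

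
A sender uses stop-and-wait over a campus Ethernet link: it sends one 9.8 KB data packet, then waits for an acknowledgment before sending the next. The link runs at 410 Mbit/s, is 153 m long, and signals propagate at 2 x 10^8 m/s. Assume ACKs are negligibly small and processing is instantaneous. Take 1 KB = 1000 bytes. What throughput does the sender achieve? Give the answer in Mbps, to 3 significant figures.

407 Mbps

t_tx = L/R = 78400/410000000 = 0.00019122 s.
t_prop = 153/200000000 = 7.65e-07 s; RTT = 1.53e-06 s.
Cycle = t_tx + RTT = 0.00019275 s.
Throughput = L / cycle = 78400 / 0.00019275 = 407 Mbps.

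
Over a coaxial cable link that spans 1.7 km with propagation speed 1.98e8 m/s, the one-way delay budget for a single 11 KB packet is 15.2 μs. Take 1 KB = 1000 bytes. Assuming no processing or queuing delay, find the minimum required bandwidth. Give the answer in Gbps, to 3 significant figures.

L = 88000 bits.
Propagation delay = 1700 / 198000000 = 8.58586 μs.
Transmission budget = 15.2 − 8.58586 = 6.61414 μs.
R ≥ L / t_tx = 88000 bits / 6.61414e-06 s = 13.3 Gbps.

13.3 Gbps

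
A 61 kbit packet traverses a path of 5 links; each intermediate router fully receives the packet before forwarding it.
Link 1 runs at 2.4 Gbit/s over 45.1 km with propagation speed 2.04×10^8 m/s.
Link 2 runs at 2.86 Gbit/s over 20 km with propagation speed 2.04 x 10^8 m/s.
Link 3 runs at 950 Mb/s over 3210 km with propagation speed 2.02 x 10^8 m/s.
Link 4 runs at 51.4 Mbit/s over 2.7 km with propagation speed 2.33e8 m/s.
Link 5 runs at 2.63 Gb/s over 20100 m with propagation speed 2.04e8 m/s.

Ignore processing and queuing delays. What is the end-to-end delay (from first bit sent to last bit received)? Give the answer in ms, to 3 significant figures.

L = 61000 bits.
Transmission delays (L/R per hop): 0.0254167, 0.0213287, 0.0642105, 1.18677, 0.0231939 ms; sum = 1.32092 ms.
Propagation delays (d/s per hop): 0.221078, 0.0980392, 15.8911, 0.011588, 0.0985294 ms; sum = 16.3203 ms.
End-to-end = 17.6 ms.

17.6 ms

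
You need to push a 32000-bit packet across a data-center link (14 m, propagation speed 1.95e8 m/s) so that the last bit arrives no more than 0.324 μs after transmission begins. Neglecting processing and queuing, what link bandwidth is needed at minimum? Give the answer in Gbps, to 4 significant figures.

126.9 Gbps

Propagation delay = 14 / 195000000 = 0.0717949 μs.
Transmission budget = 0.324 − 0.0717949 = 0.252205 μs.
R ≥ L / t_tx = 32000 bits / 2.52205e-07 s = 126.9 Gbps.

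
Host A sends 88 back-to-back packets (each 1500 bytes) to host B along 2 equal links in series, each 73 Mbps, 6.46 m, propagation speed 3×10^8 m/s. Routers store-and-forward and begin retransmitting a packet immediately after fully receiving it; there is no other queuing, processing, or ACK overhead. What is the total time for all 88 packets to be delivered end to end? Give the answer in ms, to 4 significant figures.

Per-hop transmission t_tx = L/R = 12000/73000000 = 0.164384 ms.
Per-hop propagation t_prop = 6.46/300000000 = 2.15333e-05 ms.
Pipeline fill: first packet needs 2·t_tx to clear all hops; remaining 87 packets each add one t_tx.
Total = (2+88-1)·t_tx + 2·t_prop = 89·0.164384 + 2·2.15333e-05 = 14.63 ms.

14.63 ms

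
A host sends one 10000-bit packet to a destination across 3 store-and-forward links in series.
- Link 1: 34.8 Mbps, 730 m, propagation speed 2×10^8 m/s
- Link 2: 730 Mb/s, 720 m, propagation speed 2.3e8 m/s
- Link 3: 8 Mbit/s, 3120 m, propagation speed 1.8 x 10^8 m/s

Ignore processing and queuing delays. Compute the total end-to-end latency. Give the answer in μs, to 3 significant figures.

Transmission delays (L/R per hop): 287.356, 13.6986, 1250 μs; sum = 1551.05 μs.
Propagation delays (d/s per hop): 3.65, 3.13043, 17.3333 μs; sum = 24.1138 μs.
End-to-end = 1580 μs.

1580 μs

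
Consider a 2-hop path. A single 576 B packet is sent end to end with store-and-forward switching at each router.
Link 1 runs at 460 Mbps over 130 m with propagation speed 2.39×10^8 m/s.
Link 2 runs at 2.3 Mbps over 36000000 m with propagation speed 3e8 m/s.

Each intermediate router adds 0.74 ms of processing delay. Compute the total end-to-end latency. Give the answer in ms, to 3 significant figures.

L = 576 × 8 = 4608 bits.
Transmission delays (L/R per hop): 0.0100174, 2.00348 ms; sum = 2.0135 ms.
Propagation delays (d/s per hop): 0.000543933, 120 ms; sum = 120.001 ms.
Processing at 1 router(s): 1 × 0.74 ms = 0.74 ms.
End-to-end = 123 ms.

123 ms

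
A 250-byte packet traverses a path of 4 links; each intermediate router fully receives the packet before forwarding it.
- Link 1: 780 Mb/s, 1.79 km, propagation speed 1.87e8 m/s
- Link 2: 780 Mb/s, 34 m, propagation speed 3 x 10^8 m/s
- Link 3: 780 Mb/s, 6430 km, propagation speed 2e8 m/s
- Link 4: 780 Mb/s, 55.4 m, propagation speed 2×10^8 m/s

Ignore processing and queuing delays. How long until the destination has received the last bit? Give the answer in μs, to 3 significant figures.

32200 μs

L = 250 × 8 = 2000 bits.
Transmission delay per hop = L/R = 2000/780000000 = 2.5641 μs; 4 hops → 10.2564 μs.
Propagation delays (d/s per hop): 9.57219, 0.113333, 32150, 0.277 μs; sum = 32160 μs.
End-to-end = 32200 μs.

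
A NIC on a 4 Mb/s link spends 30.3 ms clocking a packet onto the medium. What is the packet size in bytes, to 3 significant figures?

15200 bytes

L = R × t_tx = 4000000 b/s × 0.0303 s = 121200 bits.
In bytes: 121200 / 8 = 15200 bytes.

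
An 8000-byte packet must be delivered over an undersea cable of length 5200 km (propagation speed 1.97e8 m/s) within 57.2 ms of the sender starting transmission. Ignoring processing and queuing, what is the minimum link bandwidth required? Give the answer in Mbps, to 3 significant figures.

2.08 Mbps

L = 64000 bits.
Propagation delay = 5200000 / 197000000 = 26.3959 ms.
Transmission budget = 57.2 − 26.3959 = 30.8041 ms.
R ≥ L / t_tx = 64000 bits / 0.0308041 s = 2.08 Mbps.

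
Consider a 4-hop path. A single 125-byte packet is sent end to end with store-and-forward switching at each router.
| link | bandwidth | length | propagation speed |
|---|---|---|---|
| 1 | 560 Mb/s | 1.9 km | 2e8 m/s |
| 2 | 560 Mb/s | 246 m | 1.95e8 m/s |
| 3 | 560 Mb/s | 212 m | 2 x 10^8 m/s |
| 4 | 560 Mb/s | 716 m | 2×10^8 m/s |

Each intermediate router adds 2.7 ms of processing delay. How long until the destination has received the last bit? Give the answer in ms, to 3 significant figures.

L = 125 × 8 = 1000 bits.
Transmission delay per hop = L/R = 1000/560000000 = 0.00178571 ms; 4 hops → 0.00714286 ms.
Propagation delays (d/s per hop): 0.0095, 0.00126154, 0.00106, 0.00358 ms; sum = 0.0154015 ms.
Processing at 3 router(s): 3 × 2.7 ms = 8.1 ms.
End-to-end = 8.12 ms.

8.12 ms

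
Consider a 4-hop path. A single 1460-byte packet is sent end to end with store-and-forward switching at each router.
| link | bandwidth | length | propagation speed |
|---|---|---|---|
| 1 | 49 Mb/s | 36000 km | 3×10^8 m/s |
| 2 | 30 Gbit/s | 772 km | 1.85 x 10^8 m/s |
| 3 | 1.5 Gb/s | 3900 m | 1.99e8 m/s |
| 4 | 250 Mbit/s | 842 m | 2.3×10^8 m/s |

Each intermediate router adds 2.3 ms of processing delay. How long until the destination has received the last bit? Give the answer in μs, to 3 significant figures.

L = 1460 × 8 = 11680 bits.
Transmission delays (L/R per hop): 238.367, 0.389333, 7.78667, 46.72 μs; sum = 293.263 μs.
Propagation delays (d/s per hop): 120000, 4172.97, 19.598, 3.66087 μs; sum = 124196 μs.
Processing at 3 router(s): 3 × 2.3 ms = 6900 μs.
End-to-end = 131000 μs.

131000 μs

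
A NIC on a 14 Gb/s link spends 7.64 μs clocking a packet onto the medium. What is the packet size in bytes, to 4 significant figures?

L = R × t_tx = 14000000000 b/s × 7.64e-06 s = 106960 bits.
In bytes: 106960 / 8 = 13370 bytes.

13370 bytes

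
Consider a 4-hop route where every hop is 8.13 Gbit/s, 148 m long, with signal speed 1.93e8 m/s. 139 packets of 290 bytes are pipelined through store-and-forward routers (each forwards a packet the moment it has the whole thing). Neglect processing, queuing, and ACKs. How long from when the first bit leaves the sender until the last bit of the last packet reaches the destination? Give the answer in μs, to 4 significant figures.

43.59 μs

Per-hop transmission t_tx = L/R = 2320/8.13e+09 = 0.285363 μs.
Per-hop propagation t_prop = 148/193000000 = 0.766839 μs.
Pipeline fill: first packet needs 4·t_tx to clear all hops; remaining 138 packets each add one t_tx.
Total = (4+139-1)·t_tx + 4·t_prop = 142·0.285363 + 4·0.766839 = 43.59 μs.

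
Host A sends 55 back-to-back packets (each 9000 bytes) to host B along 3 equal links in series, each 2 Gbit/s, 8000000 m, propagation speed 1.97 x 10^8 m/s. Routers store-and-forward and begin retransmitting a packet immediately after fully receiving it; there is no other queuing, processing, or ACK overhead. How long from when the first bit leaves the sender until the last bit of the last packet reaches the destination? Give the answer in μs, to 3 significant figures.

124000 μs

Per-hop transmission t_tx = L/R = 72000/2000000000 = 36 μs.
Per-hop propagation t_prop = 8000000/197000000 = 40609.1 μs.
Pipeline fill: first packet needs 3·t_tx to clear all hops; remaining 54 packets each add one t_tx.
Total = (3+55-1)·t_tx + 3·t_prop = 57·36 + 3·40609.1 = 124000 μs.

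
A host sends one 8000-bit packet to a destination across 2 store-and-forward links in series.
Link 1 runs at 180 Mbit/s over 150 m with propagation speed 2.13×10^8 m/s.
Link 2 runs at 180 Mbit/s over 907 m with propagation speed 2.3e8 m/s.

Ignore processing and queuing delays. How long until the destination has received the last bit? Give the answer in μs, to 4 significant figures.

93.54 μs

Transmission delay per hop = L/R = 8000/180000000 = 44.4444 μs; 2 hops → 88.8889 μs.
Propagation delays (d/s per hop): 0.704225, 3.94348 μs; sum = 4.6477 μs.
End-to-end = 93.54 μs.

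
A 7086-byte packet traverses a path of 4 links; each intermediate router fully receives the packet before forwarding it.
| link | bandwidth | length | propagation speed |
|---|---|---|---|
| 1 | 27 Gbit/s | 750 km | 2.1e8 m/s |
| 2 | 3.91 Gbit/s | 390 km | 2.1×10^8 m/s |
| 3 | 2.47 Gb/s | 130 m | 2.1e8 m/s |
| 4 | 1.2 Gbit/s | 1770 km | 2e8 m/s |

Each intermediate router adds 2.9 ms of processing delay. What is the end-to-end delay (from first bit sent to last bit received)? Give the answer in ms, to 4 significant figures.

23.07 ms

L = 7086 × 8 = 56688 bits.
Transmission delays (L/R per hop): 0.00209956, 0.0144982, 0.0229506, 0.04724 ms; sum = 0.0867884 ms.
Propagation delays (d/s per hop): 3.57143, 1.85714, 0.000619048, 8.85 ms; sum = 14.2792 ms.
Processing at 3 router(s): 3 × 2.9 ms = 8.7 ms.
End-to-end = 23.07 ms.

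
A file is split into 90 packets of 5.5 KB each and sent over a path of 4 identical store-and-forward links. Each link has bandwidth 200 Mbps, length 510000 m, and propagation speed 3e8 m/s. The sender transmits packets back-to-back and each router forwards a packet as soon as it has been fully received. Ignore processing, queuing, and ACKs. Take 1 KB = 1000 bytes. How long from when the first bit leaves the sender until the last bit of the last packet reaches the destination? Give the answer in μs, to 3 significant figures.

Per-hop transmission t_tx = L/R = 44000/200000000 = 220 μs.
Per-hop propagation t_prop = 510000/300000000 = 1700 μs.
Pipeline fill: first packet needs 4·t_tx to clear all hops; remaining 89 packets each add one t_tx.
Total = (4+90-1)·t_tx + 4·t_prop = 93·220 + 4·1700 = 27300 μs.

27300 μs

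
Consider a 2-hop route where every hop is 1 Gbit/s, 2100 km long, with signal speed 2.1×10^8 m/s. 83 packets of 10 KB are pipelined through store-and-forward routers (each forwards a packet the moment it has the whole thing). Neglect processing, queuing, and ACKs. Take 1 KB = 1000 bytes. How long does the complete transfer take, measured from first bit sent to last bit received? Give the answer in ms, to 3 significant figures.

26.7 ms

Per-hop transmission t_tx = L/R = 80000/1000000000 = 0.08 ms.
Per-hop propagation t_prop = 2100000/210000000 = 10 ms.
Pipeline fill: first packet needs 2·t_tx to clear all hops; remaining 82 packets each add one t_tx.
Total = (2+83-1)·t_tx + 2·t_prop = 84·0.08 + 2·10 = 26.7 ms.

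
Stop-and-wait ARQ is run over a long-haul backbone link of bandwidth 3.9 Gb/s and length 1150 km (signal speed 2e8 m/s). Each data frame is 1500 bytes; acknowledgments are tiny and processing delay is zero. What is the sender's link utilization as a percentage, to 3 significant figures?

t_tx = L/R = 12000/3900000000 = 3.07692e-06 s.
t_prop = 1150000/200000000 = 0.00575 s; RTT = 0.0115 s.
Cycle = t_tx + RTT = 0.0115031 s.
Utilization = t_tx / cycle = 3.07692e-06/0.0115031 = 0.0267 %.

0.0267 %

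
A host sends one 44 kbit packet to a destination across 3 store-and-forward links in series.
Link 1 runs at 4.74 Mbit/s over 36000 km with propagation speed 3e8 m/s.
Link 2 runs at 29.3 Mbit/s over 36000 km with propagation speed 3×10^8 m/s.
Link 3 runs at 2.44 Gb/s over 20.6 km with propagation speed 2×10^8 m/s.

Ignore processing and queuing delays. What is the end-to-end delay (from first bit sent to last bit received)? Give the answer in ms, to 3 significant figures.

251 ms

L = 44000 bits.
Transmission delays (L/R per hop): 9.2827, 1.50171, 0.0180328 ms; sum = 10.8024 ms.
Propagation delays (d/s per hop): 120, 120, 0.103 ms; sum = 240.103 ms.
End-to-end = 251 ms.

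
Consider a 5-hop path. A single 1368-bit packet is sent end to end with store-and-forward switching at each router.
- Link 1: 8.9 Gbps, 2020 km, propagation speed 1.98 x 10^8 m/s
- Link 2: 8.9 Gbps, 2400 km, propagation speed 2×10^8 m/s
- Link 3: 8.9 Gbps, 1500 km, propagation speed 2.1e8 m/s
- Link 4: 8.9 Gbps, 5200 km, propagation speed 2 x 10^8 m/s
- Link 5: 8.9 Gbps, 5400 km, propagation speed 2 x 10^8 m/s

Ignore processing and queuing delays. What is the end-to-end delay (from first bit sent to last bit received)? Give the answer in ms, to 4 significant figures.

Transmission delay per hop = L/R = 1368/8900000000 = 0.000153708 ms; 5 hops → 0.000768539 ms.
Propagation delays (d/s per hop): 10.202, 12, 7.14286, 26, 27 ms; sum = 82.3449 ms.
End-to-end = 82.35 ms.

82.35 ms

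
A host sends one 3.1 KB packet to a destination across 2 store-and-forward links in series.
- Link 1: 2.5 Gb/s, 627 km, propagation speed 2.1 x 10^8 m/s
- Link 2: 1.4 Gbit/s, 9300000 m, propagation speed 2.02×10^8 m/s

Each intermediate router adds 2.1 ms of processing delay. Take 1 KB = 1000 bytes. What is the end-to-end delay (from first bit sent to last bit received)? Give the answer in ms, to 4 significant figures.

L = 24800 bits.
Transmission delays (L/R per hop): 0.00992, 0.0177143 ms; sum = 0.0276343 ms.
Propagation delays (d/s per hop): 2.98571, 46.0396 ms; sum = 49.0253 ms.
Processing at 1 router(s): 1 × 2.1 ms = 2.1 ms.
End-to-end = 51.15 ms.

51.15 ms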